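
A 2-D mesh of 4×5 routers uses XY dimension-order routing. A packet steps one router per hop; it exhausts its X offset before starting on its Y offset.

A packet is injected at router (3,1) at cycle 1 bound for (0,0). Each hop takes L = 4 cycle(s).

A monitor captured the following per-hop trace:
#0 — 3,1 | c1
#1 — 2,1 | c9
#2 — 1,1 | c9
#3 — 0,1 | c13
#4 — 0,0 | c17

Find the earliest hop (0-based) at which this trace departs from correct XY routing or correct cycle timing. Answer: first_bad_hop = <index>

first_bad_hop = 1

[1] (-1,+0) / 8c ⇒ BAD: Δcyc=8≠L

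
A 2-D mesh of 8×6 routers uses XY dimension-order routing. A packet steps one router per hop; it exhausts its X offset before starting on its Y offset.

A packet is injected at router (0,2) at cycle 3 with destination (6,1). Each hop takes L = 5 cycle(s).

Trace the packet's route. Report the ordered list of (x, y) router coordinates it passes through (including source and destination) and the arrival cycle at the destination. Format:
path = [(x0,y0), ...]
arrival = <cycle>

path = [(0,2), (1,2), (2,2), (3,2), (4,2), (5,2), (6,2), (6,1)]
arrival = 38

src (0,2)  cyc=3
E→(1,2)  cyc=8
E→(2,2)  cyc=13
E→(3,2)  cyc=18
E→(4,2)  cyc=23
E→(5,2)  cyc=28
E→(6,2)  cyc=33
S→(6,1)  cyc=38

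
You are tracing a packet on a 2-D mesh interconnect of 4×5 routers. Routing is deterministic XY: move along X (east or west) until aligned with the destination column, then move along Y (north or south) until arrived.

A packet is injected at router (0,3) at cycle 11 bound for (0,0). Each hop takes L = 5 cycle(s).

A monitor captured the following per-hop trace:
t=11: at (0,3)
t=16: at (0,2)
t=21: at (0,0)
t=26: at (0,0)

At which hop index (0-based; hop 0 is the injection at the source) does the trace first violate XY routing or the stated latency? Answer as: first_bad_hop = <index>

check 1→ d=(0,-1) cyc+5: ok
check 2→ d=(0,-2) cyc+5: BAD: non-unit step

first_bad_hop = 2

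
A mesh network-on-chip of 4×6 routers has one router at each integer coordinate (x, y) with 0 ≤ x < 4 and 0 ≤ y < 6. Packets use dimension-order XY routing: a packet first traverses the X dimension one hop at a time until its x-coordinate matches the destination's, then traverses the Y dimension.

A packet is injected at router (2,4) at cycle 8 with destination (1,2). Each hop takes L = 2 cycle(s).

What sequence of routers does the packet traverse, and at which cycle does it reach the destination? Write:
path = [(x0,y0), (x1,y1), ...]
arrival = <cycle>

path = [(2,4), (1,4), (1,3), (1,2)]
arrival = 14

t=8: at (2,4)
t=10: at (1,4) after W
t=12: at (1,3) after S
t=14: at (1,2) after S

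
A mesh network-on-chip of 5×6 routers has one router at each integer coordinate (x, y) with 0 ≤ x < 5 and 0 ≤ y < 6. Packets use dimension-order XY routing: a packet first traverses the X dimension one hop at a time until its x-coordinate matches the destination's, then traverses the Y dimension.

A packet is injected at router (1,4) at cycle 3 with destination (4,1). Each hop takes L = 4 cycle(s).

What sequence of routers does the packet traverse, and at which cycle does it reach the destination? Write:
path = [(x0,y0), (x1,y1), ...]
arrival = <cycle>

path = [(1,4), (2,4), (3,4), (4,4), (4,3), (4,2), (4,1)]
arrival = 27

hop 0: (1,4) @ cyc 3
hop 1: (2,4) @ cyc 7  [E]
hop 2: (3,4) @ cyc 11  [E]
hop 3: (4,4) @ cyc 15  [E]
hop 4: (4,3) @ cyc 19  [S]
hop 5: (4,2) @ cyc 23  [S]
hop 6: (4,1) @ cyc 27  [S]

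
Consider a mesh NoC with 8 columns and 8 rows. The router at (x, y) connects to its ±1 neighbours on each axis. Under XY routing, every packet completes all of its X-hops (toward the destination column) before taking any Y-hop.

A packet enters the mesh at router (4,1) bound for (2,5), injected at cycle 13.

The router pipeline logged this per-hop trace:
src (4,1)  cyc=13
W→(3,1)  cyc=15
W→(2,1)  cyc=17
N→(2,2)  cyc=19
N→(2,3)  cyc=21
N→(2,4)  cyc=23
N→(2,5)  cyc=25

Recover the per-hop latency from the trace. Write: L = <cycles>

From hop 0 (13) to hop 1 (15): +2 cycles.
One hop costs L cycles, so L = 2.

L = 2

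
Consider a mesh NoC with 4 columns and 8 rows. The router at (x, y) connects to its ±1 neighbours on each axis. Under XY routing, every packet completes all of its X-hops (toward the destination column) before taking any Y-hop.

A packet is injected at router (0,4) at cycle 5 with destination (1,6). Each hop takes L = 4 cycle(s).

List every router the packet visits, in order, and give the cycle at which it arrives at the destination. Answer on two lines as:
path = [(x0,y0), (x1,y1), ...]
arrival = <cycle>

src (0,4)  cyc=5
E→(1,4)  cyc=9
N→(1,5)  cyc=13
N→(1,6)  cyc=17

path = [(0,4), (1,4), (1,5), (1,6)]
arrival = 17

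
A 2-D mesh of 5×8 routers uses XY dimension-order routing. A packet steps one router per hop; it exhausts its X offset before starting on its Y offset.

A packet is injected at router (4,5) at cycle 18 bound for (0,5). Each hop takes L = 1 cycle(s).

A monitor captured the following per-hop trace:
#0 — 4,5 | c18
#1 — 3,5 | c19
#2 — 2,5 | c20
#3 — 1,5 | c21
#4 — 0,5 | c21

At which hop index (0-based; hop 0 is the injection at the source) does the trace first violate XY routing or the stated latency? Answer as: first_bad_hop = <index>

[1] (-1,+0) / 1c ⇒ ok
[2] (-1,+0) / 1c ⇒ ok
[3] (-1,+0) / 1c ⇒ ok
[4] (-1,+0) / 0c ⇒ BAD: Δcyc=0≠L

first_bad_hop = 4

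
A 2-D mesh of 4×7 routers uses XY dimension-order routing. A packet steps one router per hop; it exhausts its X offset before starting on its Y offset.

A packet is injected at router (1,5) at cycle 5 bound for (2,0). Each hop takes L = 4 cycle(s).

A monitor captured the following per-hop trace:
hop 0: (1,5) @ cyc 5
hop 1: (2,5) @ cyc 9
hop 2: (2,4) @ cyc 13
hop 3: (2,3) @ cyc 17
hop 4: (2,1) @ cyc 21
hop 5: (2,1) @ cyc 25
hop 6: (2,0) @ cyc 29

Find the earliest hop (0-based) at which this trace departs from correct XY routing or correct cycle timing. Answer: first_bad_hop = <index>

first_bad_hop = 4

[1] (+1,+0) / 4c ⇒ ok
[2] (+0,-1) / 4c ⇒ ok
[3] (+0,-1) / 4c ⇒ ok
[4] (+0,-2) / 4c ⇒ BAD: non-unit step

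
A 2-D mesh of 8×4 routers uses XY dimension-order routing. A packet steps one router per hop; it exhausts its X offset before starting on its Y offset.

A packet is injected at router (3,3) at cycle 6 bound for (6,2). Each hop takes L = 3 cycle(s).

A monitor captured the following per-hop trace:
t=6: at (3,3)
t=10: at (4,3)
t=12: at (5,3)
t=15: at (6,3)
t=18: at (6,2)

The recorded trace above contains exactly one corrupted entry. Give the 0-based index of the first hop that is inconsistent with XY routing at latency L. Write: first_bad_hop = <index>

first_bad_hop = 1

check 1→ d=(1,0) cyc+4: BAD: Δcyc=4≠L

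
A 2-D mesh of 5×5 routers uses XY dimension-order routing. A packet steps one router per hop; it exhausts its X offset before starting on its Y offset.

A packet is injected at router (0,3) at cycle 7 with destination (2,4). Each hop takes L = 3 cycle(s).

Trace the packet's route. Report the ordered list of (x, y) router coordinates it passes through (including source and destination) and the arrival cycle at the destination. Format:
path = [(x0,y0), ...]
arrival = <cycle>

[0] x=0 y=3 t=7
[1] x=1 y=3 t=10 →E
[2] x=2 y=3 t=13 →E
[3] x=2 y=4 t=16 →N

path = [(0,3), (1,3), (2,3), (2,4)]
arrival = 16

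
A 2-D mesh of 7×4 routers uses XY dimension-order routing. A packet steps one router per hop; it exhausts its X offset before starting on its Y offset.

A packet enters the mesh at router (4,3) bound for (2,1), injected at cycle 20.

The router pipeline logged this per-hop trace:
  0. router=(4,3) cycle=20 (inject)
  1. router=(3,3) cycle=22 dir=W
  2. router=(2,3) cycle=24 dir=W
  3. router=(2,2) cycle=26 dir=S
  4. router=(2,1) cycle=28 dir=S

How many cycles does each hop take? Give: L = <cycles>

L = 2

cyc[1] − cyc[0] = 22 − 20 = 2.
That increment is L by definition: L = 2.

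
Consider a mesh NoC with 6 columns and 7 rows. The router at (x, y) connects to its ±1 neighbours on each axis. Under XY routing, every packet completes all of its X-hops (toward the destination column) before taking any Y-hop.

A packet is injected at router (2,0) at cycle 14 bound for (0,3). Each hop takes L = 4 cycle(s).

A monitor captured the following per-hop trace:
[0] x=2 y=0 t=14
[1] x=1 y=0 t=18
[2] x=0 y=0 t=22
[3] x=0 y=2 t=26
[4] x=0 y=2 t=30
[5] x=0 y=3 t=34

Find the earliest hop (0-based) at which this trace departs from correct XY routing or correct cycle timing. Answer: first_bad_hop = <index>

  1: Δx=-1 Δy=+0 Δt=4 [ok]
  2: Δx=-1 Δy=+0 Δt=4 [ok]
  3: Δx=+0 Δy=+2 Δt=4 [BAD: non-unit step]

first_bad_hop = 3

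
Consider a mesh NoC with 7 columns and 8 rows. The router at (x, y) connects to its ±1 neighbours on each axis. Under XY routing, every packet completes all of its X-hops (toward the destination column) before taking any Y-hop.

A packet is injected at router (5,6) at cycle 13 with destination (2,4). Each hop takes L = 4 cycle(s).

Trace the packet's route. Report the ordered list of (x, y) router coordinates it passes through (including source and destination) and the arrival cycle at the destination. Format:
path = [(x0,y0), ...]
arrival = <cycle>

path = [(5,6), (4,6), (3,6), (2,6), (2,5), (2,4)]
arrival = 33

  0. router=(5,6) cycle=13 (inject)
  1. router=(4,6) cycle=17 dir=W
  2. router=(3,6) cycle=21 dir=W
  3. router=(2,6) cycle=25 dir=W
  4. router=(2,5) cycle=29 dir=S
  5. router=(2,4) cycle=33 dir=S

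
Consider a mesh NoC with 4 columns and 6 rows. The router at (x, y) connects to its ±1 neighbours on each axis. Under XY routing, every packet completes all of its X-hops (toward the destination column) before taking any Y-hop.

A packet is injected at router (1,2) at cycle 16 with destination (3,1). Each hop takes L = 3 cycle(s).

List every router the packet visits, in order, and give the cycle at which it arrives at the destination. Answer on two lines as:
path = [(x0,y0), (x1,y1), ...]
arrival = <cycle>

path = [(1,2), (2,2), (3,2), (3,1)]
arrival = 25

[0] x=1 y=2 t=16
[1] x=2 y=2 t=19 →E
[2] x=3 y=2 t=22 →E
[3] x=3 y=1 t=25 →S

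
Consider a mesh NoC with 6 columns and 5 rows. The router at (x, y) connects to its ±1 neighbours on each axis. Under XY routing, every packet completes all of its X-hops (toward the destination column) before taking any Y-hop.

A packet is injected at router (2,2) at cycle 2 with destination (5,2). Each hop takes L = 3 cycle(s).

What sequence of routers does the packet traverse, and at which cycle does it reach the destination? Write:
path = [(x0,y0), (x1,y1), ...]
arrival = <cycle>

hop 0: (2,2) @ cyc 2
hop 1: (3,2) @ cyc 5  [E]
hop 2: (4,2) @ cyc 8  [E]
hop 3: (5,2) @ cyc 11  [E]

path = [(2,2), (3,2), (4,2), (5,2)]
arrival = 11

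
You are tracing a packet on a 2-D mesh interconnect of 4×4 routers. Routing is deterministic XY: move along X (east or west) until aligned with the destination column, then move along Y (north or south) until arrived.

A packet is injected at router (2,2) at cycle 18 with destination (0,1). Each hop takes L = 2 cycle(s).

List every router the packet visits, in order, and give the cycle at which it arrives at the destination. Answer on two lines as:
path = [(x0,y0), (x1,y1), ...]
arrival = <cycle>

path = [(2,2), (1,2), (0,2), (0,1)]
arrival = 24

src (2,2)  cyc=18
W→(1,2)  cyc=20
W→(0,2)  cyc=22
S→(0,1)  cyc=24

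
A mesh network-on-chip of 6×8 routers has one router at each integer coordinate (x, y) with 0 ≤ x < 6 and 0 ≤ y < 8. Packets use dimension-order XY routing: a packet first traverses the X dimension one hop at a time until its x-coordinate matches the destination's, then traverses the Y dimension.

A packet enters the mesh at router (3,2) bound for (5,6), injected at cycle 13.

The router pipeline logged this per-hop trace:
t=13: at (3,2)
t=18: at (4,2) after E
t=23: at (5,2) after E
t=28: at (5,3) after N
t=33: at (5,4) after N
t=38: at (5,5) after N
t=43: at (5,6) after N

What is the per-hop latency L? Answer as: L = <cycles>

From hop 0 (13) to hop 1 (18): +5 cycles.
Each hop adds L, hence L = 5.

L = 5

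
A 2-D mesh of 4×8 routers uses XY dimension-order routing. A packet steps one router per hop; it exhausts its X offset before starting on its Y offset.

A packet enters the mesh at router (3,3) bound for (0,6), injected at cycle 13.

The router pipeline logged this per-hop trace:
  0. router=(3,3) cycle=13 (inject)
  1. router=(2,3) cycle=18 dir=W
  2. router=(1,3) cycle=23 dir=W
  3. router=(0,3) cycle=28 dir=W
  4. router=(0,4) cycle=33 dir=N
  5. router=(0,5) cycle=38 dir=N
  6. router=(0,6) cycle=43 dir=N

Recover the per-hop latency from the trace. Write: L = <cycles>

cyc[1] − cyc[0] = 18 − 13 = 5.
One hop costs L cycles, so L = 5.

L = 5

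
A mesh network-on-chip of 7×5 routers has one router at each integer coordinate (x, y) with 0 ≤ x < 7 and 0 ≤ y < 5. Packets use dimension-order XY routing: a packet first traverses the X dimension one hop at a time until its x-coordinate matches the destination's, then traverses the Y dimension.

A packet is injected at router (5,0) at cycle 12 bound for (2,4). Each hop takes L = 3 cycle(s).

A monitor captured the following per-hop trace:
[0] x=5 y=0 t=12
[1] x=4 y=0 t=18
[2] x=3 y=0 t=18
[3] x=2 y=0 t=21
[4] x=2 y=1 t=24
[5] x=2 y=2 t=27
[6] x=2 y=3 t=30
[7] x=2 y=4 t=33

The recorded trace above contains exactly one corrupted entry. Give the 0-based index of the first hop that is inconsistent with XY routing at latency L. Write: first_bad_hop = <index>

first_bad_hop = 1

check 1→ d=(-1,0) cyc+6: BAD: Δcyc=6≠L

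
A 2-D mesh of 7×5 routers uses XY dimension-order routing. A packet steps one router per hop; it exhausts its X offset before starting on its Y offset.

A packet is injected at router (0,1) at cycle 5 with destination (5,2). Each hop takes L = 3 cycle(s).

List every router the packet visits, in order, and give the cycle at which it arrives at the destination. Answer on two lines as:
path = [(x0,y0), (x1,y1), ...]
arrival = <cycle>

path = [(0,1), (1,1), (2,1), (3,1), (4,1), (5,1), (5,2)]
arrival = 23

  0. router=(0,1) cycle=5 (inject)
  1. router=(1,1) cycle=8 dir=E
  2. router=(2,1) cycle=11 dir=E
  3. router=(3,1) cycle=14 dir=E
  4. router=(4,1) cycle=17 dir=E
  5. router=(5,1) cycle=20 dir=E
  6. router=(5,2) cycle=23 dir=N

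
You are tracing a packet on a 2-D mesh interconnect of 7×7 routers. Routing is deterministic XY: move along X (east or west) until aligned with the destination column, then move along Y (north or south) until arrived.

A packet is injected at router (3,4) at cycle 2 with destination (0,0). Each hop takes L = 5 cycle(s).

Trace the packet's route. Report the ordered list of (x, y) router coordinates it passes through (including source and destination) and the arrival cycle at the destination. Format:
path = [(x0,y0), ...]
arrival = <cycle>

path = [(3,4), (2,4), (1,4), (0,4), (0,3), (0,2), (0,1), (0,0)]
arrival = 37

  0. router=(3,4) cycle=2 (inject)
  1. router=(2,4) cycle=7 dir=W
  2. router=(1,4) cycle=12 dir=W
  3. router=(0,4) cycle=17 dir=W
  4. router=(0,3) cycle=22 dir=S
  5. router=(0,2) cycle=27 dir=S
  6. router=(0,1) cycle=32 dir=S
  7. router=(0,0) cycle=37 dir=S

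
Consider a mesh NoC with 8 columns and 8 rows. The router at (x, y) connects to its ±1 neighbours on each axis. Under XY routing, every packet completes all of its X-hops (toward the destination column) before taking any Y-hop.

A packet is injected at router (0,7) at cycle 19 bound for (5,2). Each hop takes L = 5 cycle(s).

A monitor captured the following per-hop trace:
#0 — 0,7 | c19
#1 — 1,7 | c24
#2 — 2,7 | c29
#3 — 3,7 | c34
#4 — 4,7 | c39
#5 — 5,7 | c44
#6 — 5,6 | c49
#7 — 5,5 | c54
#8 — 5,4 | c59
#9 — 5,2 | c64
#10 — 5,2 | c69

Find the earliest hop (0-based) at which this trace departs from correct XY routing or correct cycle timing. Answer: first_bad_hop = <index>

check 1→ d=(1,0) cyc+5: ok
check 2→ d=(1,0) cyc+5: ok
check 3→ d=(1,0) cyc+5: ok
check 4→ d=(1,0) cyc+5: ok
check 5→ d=(1,0) cyc+5: ok
check 6→ d=(0,-1) cyc+5: ok
check 7→ d=(0,-1) cyc+5: ok
check 8→ d=(0,-1) cyc+5: ok
check 9→ d=(0,-2) cyc+5: BAD: non-unit step

first_bad_hop = 9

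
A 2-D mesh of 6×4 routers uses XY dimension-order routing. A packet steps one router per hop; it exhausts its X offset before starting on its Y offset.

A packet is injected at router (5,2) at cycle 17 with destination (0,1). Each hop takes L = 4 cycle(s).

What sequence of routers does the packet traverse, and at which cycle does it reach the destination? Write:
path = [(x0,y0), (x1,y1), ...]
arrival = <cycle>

#0 — 5,2 | c17
#1 — 4,2 | c21 | W
#2 — 3,2 | c25 | W
#3 — 2,2 | c29 | W
#4 — 1,2 | c33 | W
#5 — 0,2 | c37 | W
#6 — 0,1 | c41 | S

path = [(5,2), (4,2), (3,2), (2,2), (1,2), (0,2), (0,1)]
arrival = 41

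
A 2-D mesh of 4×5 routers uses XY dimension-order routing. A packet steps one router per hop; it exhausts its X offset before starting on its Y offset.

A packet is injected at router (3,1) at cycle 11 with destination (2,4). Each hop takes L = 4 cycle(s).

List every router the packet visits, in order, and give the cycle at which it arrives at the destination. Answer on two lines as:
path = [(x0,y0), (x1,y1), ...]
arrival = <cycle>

t=11: at (3,1)
t=15: at (2,1) after W
t=19: at (2,2) after N
t=23: at (2,3) after N
t=27: at (2,4) after N

path = [(3,1), (2,1), (2,2), (2,3), (2,4)]
arrival = 27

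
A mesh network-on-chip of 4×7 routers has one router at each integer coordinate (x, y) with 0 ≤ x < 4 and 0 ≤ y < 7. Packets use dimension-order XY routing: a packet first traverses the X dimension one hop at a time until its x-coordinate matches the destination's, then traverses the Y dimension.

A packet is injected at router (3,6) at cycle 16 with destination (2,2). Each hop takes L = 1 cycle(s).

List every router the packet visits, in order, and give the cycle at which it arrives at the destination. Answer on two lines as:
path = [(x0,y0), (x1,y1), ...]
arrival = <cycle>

path = [(3,6), (2,6), (2,5), (2,4), (2,3), (2,2)]
arrival = 21

hop 0: (3,6) @ cyc 16
hop 1: (2,6) @ cyc 17  [W]
hop 2: (2,5) @ cyc 18  [S]
hop 3: (2,4) @ cyc 19  [S]
hop 4: (2,3) @ cyc 20  [S]
hop 5: (2,2) @ cyc 21  [S]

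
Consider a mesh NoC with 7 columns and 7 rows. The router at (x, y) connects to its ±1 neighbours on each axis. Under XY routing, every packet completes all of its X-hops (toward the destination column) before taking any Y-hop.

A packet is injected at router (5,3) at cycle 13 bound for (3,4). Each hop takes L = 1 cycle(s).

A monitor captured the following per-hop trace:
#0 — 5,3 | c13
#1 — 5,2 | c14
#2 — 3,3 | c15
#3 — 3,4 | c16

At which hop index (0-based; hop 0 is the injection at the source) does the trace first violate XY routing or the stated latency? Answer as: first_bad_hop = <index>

first_bad_hop = 1

check 1→ d=(0,-1) cyc+1: BAD: Y-move but x=5≠3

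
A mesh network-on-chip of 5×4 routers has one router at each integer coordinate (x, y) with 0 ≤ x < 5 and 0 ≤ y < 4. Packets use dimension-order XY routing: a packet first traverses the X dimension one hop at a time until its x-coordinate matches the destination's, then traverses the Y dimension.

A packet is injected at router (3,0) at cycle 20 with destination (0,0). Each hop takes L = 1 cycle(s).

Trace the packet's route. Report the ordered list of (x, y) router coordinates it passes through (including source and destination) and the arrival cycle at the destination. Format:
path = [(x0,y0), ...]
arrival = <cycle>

hop 0: (3,0) @ cyc 20
hop 1: (2,0) @ cyc 21  [W]
hop 2: (1,0) @ cyc 22  [W]
hop 3: (0,0) @ cyc 23  [W]

path = [(3,0), (2,0), (1,0), (0,0)]
arrival = 23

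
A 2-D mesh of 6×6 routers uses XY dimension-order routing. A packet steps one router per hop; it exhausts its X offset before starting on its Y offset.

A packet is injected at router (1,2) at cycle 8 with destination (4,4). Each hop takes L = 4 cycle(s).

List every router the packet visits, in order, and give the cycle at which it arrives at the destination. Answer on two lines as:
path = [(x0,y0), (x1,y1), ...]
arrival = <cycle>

#0 — 1,2 | c8
#1 — 2,2 | c12 | E
#2 — 3,2 | c16 | E
#3 — 4,2 | c20 | E
#4 — 4,3 | c24 | N
#5 — 4,4 | c28 | N

path = [(1,2), (2,2), (3,2), (4,2), (4,3), (4,4)]
arrival = 28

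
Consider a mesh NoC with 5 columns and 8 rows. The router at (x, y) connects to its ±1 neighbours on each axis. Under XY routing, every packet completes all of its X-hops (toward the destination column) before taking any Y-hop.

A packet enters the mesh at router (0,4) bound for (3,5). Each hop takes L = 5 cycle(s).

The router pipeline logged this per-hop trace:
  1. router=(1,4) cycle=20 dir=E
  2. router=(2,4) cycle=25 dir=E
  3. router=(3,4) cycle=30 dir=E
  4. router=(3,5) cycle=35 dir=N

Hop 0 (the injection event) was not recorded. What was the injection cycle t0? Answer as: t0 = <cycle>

t0 = 15

The first recorded entry is hop 1 at cycle 20.
Subtract one hop: t0 = 20 − 5 = 15.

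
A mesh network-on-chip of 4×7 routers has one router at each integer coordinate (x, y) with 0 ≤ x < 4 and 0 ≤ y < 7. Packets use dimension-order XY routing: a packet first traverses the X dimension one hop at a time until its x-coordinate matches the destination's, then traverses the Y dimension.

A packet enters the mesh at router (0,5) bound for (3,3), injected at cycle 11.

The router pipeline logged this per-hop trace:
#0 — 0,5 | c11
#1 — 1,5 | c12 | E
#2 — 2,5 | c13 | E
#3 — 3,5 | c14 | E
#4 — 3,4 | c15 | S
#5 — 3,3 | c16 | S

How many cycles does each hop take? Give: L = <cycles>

Δcyc across hop 0→1: 12 − 11 = 1.
Each hop adds L, hence L = 1.

L = 1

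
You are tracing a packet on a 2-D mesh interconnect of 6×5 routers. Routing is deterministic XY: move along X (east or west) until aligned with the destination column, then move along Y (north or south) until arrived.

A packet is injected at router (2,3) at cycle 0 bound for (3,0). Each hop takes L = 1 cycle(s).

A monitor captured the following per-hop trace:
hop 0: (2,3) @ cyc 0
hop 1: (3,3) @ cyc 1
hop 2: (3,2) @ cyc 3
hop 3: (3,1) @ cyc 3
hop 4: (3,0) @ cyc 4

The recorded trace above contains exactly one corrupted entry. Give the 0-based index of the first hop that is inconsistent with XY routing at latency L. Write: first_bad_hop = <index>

check 1→ d=(1,0) cyc+1: ok
check 2→ d=(0,-1) cyc+2: BAD: Δcyc=2≠L

first_bad_hop = 2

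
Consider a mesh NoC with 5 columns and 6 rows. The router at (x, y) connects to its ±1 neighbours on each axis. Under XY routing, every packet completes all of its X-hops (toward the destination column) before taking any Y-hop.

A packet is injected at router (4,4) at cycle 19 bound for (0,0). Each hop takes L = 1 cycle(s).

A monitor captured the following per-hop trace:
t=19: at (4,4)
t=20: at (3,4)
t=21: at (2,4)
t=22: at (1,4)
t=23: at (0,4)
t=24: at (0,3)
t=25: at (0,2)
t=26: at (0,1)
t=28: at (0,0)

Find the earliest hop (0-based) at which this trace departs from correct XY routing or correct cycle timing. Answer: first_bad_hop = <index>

first_bad_hop = 8

check 1→ d=(-1,0) cyc+1: ok
check 2→ d=(-1,0) cyc+1: ok
check 3→ d=(-1,0) cyc+1: ok
check 4→ d=(-1,0) cyc+1: ok
check 5→ d=(0,-1) cyc+1: ok
check 6→ d=(0,-1) cyc+1: ok
check 7→ d=(0,-1) cyc+1: ok
check 8→ d=(0,-1) cyc+2: BAD: Δcyc=2≠L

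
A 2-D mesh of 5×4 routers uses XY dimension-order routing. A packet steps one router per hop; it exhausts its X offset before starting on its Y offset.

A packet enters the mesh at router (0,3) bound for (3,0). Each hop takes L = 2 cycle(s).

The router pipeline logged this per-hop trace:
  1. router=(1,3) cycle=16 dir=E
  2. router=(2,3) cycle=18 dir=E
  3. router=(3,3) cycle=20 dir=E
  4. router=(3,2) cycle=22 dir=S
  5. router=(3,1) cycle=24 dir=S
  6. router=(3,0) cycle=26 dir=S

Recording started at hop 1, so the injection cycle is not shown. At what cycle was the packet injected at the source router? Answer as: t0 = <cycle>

At hop 1 the cycle is 16; in general cyc_k = t0 + kL.
So t0 = 16 − 1·2 = 14.

t0 = 14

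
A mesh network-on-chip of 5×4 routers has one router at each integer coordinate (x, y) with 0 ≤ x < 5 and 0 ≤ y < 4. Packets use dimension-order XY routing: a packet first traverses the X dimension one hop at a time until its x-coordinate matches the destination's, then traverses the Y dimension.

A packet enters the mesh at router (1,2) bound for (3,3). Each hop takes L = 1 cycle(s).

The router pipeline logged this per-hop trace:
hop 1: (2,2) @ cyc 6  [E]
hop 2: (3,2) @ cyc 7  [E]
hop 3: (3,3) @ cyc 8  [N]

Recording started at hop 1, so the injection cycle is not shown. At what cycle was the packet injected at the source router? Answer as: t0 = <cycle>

t0 = 5

At hop 1 the cycle is 6; in general cyc_k = t0 + kL.
So t0 = 6 − 1·1 = 5.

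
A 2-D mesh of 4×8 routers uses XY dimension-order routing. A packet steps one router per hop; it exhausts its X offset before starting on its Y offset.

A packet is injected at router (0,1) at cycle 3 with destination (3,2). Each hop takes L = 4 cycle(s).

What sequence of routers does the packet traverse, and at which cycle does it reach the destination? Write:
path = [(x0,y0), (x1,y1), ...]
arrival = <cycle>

hop 0: (0,1) @ cyc 3
hop 1: (1,1) @ cyc 7  [E]
hop 2: (2,1) @ cyc 11  [E]
hop 3: (3,1) @ cyc 15  [E]
hop 4: (3,2) @ cyc 19  [N]

path = [(0,1), (1,1), (2,1), (3,1), (3,2)]
arrival = 19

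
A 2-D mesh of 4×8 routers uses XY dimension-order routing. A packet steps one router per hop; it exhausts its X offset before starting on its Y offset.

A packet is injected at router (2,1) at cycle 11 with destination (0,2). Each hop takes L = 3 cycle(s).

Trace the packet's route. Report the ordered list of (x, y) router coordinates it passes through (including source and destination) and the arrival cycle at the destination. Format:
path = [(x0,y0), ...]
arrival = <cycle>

path = [(2,1), (1,1), (0,1), (0,2)]
arrival = 20

[0] x=2 y=1 t=11
[1] x=1 y=1 t=14 →W
[2] x=0 y=1 t=17 →W
[3] x=0 y=2 t=20 →N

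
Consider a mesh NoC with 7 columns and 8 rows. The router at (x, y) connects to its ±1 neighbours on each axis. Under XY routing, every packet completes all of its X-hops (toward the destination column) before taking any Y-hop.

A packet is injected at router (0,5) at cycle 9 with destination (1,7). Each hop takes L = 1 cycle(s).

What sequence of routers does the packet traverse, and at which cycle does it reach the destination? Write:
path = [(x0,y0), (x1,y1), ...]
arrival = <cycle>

  0. router=(0,5) cycle=9 (inject)
  1. router=(1,5) cycle=10 dir=E
  2. router=(1,6) cycle=11 dir=N
  3. router=(1,7) cycle=12 dir=N

path = [(0,5), (1,5), (1,6), (1,7)]
arrival = 12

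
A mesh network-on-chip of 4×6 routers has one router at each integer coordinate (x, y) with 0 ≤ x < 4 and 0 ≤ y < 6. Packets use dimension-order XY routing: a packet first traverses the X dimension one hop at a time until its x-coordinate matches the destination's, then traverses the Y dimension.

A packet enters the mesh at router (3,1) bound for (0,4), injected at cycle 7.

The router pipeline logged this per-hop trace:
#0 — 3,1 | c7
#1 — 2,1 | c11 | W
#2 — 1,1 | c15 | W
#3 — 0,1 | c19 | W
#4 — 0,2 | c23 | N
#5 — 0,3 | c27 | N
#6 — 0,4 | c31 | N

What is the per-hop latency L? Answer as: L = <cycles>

Δcyc across hop 0→1: 11 − 7 = 4.
That increment is L by definition: L = 4.

L = 4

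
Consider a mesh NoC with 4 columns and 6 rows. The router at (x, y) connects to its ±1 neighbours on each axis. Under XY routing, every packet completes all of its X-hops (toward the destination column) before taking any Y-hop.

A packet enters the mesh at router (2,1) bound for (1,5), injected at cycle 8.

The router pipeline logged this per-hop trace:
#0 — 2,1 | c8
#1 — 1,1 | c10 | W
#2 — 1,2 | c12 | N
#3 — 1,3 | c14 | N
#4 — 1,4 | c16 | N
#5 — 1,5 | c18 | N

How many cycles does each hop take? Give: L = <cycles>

Between hops 0 and 1 the cycle counter advances 10 − 8 = 2.
One hop costs L cycles, so L = 2.

L = 2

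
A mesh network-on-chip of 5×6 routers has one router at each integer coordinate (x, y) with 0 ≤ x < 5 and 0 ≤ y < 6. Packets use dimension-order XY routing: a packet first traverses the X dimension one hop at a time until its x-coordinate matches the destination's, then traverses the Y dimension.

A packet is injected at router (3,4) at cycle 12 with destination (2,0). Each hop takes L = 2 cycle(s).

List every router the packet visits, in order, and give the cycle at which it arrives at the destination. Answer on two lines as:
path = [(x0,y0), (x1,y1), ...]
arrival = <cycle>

path = [(3,4), (2,4), (2,3), (2,2), (2,1), (2,0)]
arrival = 22

#0 — 3,4 | c12
#1 — 2,4 | c14 | W
#2 — 2,3 | c16 | S
#3 — 2,2 | c18 | S
#4 — 2,1 | c20 | S
#5 — 2,0 | c22 | S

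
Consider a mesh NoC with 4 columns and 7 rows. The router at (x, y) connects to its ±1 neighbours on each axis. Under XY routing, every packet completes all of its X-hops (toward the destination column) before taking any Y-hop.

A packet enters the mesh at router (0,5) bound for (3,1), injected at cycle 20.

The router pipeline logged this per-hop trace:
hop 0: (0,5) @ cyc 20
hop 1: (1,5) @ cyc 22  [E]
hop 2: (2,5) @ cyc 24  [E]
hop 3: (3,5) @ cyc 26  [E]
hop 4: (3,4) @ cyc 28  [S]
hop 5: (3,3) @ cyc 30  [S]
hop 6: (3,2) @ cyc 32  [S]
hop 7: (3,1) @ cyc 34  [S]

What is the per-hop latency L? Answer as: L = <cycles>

Δcyc across hop 0→1: 22 − 20 = 2.
One hop costs L cycles, so L = 2.

L = 2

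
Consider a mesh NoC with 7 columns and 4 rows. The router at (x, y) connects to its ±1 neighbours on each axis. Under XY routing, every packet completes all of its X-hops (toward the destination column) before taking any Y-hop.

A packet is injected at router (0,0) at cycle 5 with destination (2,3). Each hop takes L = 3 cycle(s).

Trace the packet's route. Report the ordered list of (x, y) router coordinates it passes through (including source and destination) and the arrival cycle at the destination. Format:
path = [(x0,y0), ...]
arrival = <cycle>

path = [(0,0), (1,0), (2,0), (2,1), (2,2), (2,3)]
arrival = 20

t=5: at (0,0)
t=8: at (1,0) after E
t=11: at (2,0) after E
t=14: at (2,1) after N
t=17: at (2,2) after N
t=20: at (2,3) after N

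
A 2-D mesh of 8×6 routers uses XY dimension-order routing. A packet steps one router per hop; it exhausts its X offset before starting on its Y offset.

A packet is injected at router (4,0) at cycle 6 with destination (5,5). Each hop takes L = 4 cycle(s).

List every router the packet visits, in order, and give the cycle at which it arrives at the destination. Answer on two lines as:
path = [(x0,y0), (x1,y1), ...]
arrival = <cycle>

path = [(4,0), (5,0), (5,1), (5,2), (5,3), (5,4), (5,5)]
arrival = 30

t=6: at (4,0)
t=10: at (5,0) after E
t=14: at (5,1) after N
t=18: at (5,2) after N
t=22: at (5,3) after N
t=26: at (5,4) after N
t=30: at (5,5) after N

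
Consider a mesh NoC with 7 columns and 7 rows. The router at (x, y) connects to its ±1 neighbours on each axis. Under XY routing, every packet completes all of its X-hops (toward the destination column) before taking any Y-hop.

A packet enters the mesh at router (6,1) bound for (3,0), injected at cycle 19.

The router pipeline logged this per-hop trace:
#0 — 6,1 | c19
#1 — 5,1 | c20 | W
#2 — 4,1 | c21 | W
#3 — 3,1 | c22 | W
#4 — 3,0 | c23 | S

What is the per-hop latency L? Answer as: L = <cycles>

L = 1

From hop 0 (19) to hop 1 (20): +1 cycles.
One hop costs L cycles, so L = 1.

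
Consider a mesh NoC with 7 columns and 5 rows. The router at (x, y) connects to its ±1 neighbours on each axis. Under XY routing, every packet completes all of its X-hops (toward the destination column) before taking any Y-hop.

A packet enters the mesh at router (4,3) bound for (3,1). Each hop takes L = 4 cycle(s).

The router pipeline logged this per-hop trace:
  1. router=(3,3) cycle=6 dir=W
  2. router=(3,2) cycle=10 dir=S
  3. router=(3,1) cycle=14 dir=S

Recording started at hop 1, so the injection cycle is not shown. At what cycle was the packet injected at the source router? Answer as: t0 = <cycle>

t0 = 2

Hop 1 reached at cycle 6; hop k is at t0 + k·L.
So t0 = 6 − 1·4 = 2.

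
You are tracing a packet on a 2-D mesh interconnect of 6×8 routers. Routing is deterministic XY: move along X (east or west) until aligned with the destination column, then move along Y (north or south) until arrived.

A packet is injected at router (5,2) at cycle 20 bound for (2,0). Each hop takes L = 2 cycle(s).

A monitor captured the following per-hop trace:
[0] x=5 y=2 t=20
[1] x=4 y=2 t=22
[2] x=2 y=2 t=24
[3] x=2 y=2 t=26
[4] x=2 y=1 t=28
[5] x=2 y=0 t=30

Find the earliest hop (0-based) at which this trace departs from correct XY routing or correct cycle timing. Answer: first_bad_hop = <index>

  1: Δx=-1 Δy=+0 Δt=2 [ok]
  2: Δx=-2 Δy=+0 Δt=2 [BAD: non-unit step]

first_bad_hop = 2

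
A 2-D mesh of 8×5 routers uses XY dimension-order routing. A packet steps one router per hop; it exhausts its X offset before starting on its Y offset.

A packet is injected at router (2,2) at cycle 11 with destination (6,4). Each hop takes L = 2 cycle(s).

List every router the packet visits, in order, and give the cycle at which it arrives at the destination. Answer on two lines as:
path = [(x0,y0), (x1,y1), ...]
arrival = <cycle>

#0 — 2,2 | c11
#1 — 3,2 | c13 | E
#2 — 4,2 | c15 | E
#3 — 5,2 | c17 | E
#4 — 6,2 | c19 | E
#5 — 6,3 | c21 | N
#6 — 6,4 | c23 | N

path = [(2,2), (3,2), (4,2), (5,2), (6,2), (6,3), (6,4)]
arrival = 23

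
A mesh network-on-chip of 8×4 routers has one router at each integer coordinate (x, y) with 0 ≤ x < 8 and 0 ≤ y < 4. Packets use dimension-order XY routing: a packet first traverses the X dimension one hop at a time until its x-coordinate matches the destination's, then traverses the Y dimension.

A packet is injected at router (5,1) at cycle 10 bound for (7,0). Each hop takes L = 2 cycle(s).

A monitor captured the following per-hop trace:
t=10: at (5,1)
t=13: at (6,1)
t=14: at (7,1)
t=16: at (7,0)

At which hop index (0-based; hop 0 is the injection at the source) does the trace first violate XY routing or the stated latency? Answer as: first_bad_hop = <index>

hop 1: step (+1,+0), +3 cyc — BAD: Δcyc=3≠L

first_bad_hop = 1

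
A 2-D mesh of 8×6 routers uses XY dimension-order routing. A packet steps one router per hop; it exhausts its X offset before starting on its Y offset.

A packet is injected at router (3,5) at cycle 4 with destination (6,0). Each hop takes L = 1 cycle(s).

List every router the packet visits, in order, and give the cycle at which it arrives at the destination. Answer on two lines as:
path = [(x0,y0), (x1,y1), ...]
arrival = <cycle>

  0. router=(3,5) cycle=4 (inject)
  1. router=(4,5) cycle=5 dir=E
  2. router=(5,5) cycle=6 dir=E
  3. router=(6,5) cycle=7 dir=E
  4. router=(6,4) cycle=8 dir=S
  5. router=(6,3) cycle=9 dir=S
  6. router=(6,2) cycle=10 dir=S
  7. router=(6,1) cycle=11 dir=S
  8. router=(6,0) cycle=12 dir=S

path = [(3,5), (4,5), (5,5), (6,5), (6,4), (6,3), (6,2), (6,1), (6,0)]
arrival = 12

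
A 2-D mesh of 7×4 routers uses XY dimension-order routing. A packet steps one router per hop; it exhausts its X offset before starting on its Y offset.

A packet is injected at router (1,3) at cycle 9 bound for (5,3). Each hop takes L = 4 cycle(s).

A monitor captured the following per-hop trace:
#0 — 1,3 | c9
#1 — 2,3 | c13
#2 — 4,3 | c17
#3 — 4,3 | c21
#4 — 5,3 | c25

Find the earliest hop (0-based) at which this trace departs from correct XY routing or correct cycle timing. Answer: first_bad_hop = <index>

[1] (+1,+0) / 4c ⇒ ok
[2] (+2,+0) / 4c ⇒ BAD: non-unit step

first_bad_hop = 2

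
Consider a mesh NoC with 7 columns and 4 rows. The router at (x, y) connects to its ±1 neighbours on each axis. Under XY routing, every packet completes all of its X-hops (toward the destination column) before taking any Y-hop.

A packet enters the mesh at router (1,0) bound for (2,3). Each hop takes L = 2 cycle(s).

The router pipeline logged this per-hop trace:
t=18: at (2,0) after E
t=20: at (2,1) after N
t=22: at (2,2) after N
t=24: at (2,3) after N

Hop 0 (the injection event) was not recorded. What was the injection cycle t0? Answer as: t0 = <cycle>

cyc[1] = 18 and cyc[k] = t0 + k·L for every k.
Therefore t0 = 18 − L = 16.

t0 = 16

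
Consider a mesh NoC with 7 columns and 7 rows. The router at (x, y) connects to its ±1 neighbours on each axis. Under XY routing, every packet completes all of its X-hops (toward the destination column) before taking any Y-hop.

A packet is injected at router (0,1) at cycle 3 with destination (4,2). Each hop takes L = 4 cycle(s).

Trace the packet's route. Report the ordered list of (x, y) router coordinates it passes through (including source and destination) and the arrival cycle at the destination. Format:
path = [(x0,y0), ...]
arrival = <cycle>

path = [(0,1), (1,1), (2,1), (3,1), (4,1), (4,2)]
arrival = 23

hop 0: (0,1) @ cyc 3
hop 1: (1,1) @ cyc 7  [E]
hop 2: (2,1) @ cyc 11  [E]
hop 3: (3,1) @ cyc 15  [E]
hop 4: (4,1) @ cyc 19  [E]
hop 5: (4,2) @ cyc 23  [N]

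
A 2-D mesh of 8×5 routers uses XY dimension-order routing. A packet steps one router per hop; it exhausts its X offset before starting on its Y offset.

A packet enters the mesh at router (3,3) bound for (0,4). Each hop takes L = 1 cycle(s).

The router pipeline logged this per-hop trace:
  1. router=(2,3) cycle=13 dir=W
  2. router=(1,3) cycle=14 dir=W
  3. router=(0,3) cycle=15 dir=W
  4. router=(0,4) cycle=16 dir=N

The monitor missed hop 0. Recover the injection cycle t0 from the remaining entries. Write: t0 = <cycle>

t0 = 12

Hop 1 reached at cycle 13; hop k is at t0 + k·L.
Therefore t0 = 13 − L = 12.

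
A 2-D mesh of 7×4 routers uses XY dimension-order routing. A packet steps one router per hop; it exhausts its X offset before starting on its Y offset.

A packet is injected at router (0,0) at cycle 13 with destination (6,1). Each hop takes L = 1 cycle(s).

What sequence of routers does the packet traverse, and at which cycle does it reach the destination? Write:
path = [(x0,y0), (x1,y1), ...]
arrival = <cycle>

src (0,0)  cyc=13
E→(1,0)  cyc=14
E→(2,0)  cyc=15
E→(3,0)  cyc=16
E→(4,0)  cyc=17
E→(5,0)  cyc=18
E→(6,0)  cyc=19
N→(6,1)  cyc=20

path = [(0,0), (1,0), (2,0), (3,0), (4,0), (5,0), (6,0), (6,1)]
arrival = 20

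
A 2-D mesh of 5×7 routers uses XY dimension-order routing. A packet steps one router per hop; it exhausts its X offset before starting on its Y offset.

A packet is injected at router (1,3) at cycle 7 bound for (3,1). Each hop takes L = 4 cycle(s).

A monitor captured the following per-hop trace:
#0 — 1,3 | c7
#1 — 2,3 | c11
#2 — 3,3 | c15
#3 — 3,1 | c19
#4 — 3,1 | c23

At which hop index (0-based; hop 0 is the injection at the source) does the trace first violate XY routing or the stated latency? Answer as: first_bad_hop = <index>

first_bad_hop = 3

check 1→ d=(1,0) cyc+4: ok
check 2→ d=(1,0) cyc+4: ok
check 3→ d=(0,-2) cyc+4: BAD: non-unit step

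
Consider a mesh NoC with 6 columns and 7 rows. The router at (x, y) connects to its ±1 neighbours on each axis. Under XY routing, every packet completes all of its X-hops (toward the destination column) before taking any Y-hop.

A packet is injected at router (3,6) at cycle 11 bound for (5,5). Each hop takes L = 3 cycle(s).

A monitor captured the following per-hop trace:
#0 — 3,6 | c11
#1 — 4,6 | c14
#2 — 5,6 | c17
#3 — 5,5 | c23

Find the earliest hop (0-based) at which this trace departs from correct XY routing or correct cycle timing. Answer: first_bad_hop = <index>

first_bad_hop = 3

  1: Δx=+1 Δy=+0 Δt=3 [ok]
  2: Δx=+1 Δy=+0 Δt=3 [ok]
  3: Δx=+0 Δy=-1 Δt=6 [BAD: Δcyc=6≠L]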